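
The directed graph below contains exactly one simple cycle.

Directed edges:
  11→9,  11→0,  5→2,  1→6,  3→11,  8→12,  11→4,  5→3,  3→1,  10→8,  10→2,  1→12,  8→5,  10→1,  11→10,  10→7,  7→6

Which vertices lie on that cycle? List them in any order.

3, 5, 8, 10, 11

DFS with gray/black marking from 11:
11 gray
  10 gray
    7 gray
      6 gray
      6 black
    7 black
    2 gray
    2 black
    1 gray
      1→6: 6 black — skip
      12 gray
      12 black
    1 black
    8 gray
      5 gray
        5→2: 2 black — skip
        3 gray
          3→1: 1 black — skip
          3→11: 11 is gray → back edge
Back edge closes the cycle 11 → 10 → 8 → 5 → 3 → 11; its vertices are {3, 5, 8, 10, 11}.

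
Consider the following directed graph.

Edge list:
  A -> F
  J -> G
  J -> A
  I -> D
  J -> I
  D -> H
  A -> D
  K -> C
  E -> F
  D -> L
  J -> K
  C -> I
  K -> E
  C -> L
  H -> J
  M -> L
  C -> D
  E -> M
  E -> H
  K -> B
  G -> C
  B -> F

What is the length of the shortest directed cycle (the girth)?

For each vertex v, BFS finds the shortest path from v back to v.
The shortest such closed walk is H → J → A → D → H, length 4.

4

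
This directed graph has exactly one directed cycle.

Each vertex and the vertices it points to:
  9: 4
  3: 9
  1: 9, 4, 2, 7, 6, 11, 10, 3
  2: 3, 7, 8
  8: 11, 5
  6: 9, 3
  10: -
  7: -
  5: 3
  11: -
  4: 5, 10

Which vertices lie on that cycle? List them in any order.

3, 4, 5, 9

DFS with gray/black marking from 4:
4 gray
  5 gray
    3 gray
      9 gray
        9→4: 4 is gray → back edge
Back edge closes the cycle 4 → 5 → 3 → 9 → 4; its vertices are {3, 4, 5, 9}.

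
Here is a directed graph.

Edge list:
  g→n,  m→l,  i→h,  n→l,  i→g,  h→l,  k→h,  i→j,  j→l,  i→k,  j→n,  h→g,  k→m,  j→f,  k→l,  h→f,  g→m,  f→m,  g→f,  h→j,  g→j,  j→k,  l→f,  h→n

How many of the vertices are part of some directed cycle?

A vertex is on a directed cycle iff it belongs to a strongly connected component of size ≥ 2 (or has a self-loop).
The vertices on cycles are {f, g, h, j, k, l, m} — 7 in total.

7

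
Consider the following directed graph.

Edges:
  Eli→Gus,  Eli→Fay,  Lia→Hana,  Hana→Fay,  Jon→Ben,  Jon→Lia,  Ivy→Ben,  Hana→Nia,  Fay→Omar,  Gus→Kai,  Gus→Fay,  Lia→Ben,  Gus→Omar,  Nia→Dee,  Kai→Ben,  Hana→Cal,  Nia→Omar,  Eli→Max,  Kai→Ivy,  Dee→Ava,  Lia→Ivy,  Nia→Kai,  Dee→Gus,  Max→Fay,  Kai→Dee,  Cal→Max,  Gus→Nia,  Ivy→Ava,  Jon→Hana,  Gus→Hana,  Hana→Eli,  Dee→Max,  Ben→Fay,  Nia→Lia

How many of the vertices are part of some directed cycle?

A vertex is on a directed cycle iff it belongs to a strongly connected component of size ≥ 2 (or has a self-loop).
The vertices on cycles are {Dee, Eli, Gus, Kai, Lia, Nia, Hana} — 7 in total.

7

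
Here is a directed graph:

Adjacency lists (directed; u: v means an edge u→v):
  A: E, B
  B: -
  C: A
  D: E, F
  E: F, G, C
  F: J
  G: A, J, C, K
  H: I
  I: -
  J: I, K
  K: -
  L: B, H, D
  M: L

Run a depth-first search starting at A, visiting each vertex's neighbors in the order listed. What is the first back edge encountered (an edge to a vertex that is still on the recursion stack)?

G->A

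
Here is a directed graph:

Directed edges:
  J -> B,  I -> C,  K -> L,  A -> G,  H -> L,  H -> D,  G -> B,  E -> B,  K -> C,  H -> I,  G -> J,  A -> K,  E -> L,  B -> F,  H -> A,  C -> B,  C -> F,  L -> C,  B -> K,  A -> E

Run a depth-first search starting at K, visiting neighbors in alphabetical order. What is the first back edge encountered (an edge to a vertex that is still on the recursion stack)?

DFS from K (visiting neighbors in alphabetical order); mark gray on enter, black on exit:
K gray
  C gray
    B gray
      F gray
      F black
      B→K: K is gray → back edge
First back edge: B → K.

B→K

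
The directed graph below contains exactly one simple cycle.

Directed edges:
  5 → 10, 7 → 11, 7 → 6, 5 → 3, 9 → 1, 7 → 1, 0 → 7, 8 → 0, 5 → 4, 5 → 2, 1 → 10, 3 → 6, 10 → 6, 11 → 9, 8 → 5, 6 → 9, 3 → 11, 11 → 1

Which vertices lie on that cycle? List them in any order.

DFS with gray/black marking from 10:
10 gray
  6 gray
    9 gray
      1 gray
        1→10: 10 is gray → back edge
Back edge closes the cycle 10 → 6 → 9 → 1 → 10; its vertices are {1, 6, 9, 10}.

1, 6, 9, 10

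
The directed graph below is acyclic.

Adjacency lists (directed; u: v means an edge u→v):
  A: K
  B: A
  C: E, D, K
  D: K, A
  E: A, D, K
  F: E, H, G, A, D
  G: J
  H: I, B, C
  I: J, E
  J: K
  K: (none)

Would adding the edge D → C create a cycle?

Adding D→C creates a cycle iff C can already reach D.
Path from C: C → D.
So C → … → D → C is a cycle.

Yes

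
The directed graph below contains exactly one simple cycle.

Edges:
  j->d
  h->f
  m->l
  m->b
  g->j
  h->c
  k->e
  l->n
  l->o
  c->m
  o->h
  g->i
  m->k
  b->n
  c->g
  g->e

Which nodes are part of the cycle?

DFS with gray/black marking from h:
h gray
  f gray
  f black
  c gray
    m gray
      b gray
        n gray
        n black
      b black
      k gray
        e gray
        e black
      k black
      l gray
        o gray
          o→h: h is gray → back edge
Back edge closes the cycle h → c → m → l → o → h; its vertices are {c, h, l, m, o}.

c, h, l, m, o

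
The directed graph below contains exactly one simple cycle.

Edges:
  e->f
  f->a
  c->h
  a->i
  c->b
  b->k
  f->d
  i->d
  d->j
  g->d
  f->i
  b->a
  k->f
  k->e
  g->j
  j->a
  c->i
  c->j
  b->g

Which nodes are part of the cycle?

DFS with gray/black marking from d:
d gray
  j gray
    a gray
      i gray
        i→d: d is gray → back edge
Back edge closes the cycle d → j → a → i → d; its vertices are {a, d, i, j}.

a, d, i, j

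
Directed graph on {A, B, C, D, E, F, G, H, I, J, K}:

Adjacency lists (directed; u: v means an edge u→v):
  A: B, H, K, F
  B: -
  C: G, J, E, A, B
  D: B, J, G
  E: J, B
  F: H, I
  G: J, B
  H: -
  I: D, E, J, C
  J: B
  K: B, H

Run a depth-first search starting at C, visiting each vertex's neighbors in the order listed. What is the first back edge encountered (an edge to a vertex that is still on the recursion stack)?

DFS from C (visiting each vertex's neighbors in the order listed); mark gray on enter, black on exit:
C gray
  G gray
    J gray
      B gray
      B black
    J black
    G→B: B black — skip
  G black
  C→J: J black — skip
  E gray
    E→J: J black — skip
    E→B: B black — skip
  E black
  A gray
    A→B: B black — skip
    H gray
    H black
    K gray
      K→B: B black — skip
      K→H: H black — skip
    K black
    F gray
      F→H: H black — skip
      I gray
        D gray
          D→B: B black — skip
          D→J: J black — skip
          D→G: G black — skip
        D black
        I→E: E black — skip
        I→J: J black — skip
        I→C: C is gray → back edge
First back edge: I → C.

I->C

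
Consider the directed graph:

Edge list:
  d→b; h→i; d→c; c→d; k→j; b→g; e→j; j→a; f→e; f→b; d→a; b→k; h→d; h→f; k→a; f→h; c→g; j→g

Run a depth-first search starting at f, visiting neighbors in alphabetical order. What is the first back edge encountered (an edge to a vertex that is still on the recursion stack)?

DFS from f (visiting neighbors in alphabetical order); mark gray on enter, black on exit:
f gray
  b gray
    g gray
    g black
    k gray
      a gray
      a black
      j gray
        j→a: a black — skip
        j→g: g black — skip
      j black
    k black
  b black
  e gray
    e→j: j black — skip
  e black
  h gray
    d gray
      d→a: a black — skip
      d→b: b black — skip
      c gray
        c→d: d is gray → back edge
First back edge: c → d.

c->d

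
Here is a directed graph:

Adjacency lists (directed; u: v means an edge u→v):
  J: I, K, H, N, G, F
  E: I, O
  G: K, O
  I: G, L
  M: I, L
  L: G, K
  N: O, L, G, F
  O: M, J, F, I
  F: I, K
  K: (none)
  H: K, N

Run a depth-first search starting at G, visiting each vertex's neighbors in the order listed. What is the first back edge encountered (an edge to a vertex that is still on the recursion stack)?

I->G

DFS from G (visiting each vertex's neighbors in the order listed); mark gray on enter, black on exit:
G gray
  K gray
  K black
  O gray
    M gray
      I gray
        I→G: G is gray → back edge
First back edge: I → G.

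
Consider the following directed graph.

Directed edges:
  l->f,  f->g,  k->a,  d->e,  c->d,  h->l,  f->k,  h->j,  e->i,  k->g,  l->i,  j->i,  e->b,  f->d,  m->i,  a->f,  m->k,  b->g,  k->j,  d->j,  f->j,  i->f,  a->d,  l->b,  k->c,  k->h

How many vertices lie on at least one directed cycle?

A vertex is on a directed cycle iff it belongs to a strongly connected component of size ≥ 2 (or has a self-loop).
The vertices on cycles are {a, c, d, e, f, h, i, j, k, l} — 10 in total.

10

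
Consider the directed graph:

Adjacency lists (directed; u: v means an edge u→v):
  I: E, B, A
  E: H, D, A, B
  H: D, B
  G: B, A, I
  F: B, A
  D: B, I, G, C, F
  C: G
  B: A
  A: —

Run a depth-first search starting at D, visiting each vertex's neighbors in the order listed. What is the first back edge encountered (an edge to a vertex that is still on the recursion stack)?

H→D

DFS from D (visiting each vertex's neighbors in the order listed); mark gray on enter, black on exit:
D gray
  B gray
    A gray
    A black
  B black
  I gray
    E gray
      H gray
        H→D: D is gray → back edge
First back edge: H → D.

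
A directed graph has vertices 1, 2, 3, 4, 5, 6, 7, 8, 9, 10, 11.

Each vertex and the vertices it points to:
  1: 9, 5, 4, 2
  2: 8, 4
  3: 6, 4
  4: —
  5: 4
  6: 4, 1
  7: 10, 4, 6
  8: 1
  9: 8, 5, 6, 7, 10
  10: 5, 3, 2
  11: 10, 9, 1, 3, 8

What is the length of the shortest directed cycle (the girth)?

For each vertex v, BFS finds the shortest path from v back to v.
The shortest such closed walk is 9 → 6 → 1 → 9, length 3.

3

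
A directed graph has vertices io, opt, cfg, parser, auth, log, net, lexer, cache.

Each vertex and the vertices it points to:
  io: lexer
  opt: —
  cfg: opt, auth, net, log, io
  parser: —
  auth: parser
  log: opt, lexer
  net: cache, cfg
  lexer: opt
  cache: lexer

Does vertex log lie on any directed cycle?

No

log lies on a cycle iff there is a path from log back to itself.
Exploring from log, it never reaches itself; equivalently, its strongly connected component is a singleton.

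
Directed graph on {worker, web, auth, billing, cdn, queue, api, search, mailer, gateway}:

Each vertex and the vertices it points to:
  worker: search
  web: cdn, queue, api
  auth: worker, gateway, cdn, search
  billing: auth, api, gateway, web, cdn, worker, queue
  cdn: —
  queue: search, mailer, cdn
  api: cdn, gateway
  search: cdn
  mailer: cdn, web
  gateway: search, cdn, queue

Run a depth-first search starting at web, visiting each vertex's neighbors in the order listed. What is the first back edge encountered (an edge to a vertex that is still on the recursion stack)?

mailer->web

DFS from web (visiting each vertex's neighbors in the order listed); mark gray on enter, black on exit:
web gray
  cdn gray
  cdn black
  queue gray
    search gray
      search→cdn: cdn black — skip
    search black
    mailer gray
      mailer→cdn: cdn black — skip
      mailer→web: web is gray → back edge
First back edge: mailer → web.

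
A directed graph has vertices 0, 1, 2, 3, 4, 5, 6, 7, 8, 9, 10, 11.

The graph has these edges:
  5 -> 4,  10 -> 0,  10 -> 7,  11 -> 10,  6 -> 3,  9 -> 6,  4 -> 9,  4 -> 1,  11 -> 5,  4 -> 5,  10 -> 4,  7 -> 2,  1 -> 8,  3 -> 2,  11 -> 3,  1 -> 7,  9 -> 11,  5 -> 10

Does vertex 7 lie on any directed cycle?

No

7 lies on a cycle iff there is a path from 7 back to itself.
Exploring from 7, it never reaches itself; equivalently, its strongly connected component is a singleton.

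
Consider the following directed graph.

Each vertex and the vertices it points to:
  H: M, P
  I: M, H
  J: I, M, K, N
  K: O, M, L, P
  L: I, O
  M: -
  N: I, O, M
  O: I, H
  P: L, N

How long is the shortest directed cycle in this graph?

For each vertex v, BFS finds the shortest path from v back to v.
The shortest such closed walk is L → I → H → P → L, length 4.

4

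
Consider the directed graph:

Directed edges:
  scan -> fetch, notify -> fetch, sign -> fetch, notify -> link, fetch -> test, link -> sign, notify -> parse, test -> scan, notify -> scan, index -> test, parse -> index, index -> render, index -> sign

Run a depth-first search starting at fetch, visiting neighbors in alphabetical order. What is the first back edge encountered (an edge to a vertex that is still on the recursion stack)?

DFS from fetch (visiting neighbors in alphabetical order); mark gray on enter, black on exit:
fetch gray
  test gray
    scan gray
      scan→fetch: fetch is gray → back edge
First back edge: scan → fetch.

scan->fetch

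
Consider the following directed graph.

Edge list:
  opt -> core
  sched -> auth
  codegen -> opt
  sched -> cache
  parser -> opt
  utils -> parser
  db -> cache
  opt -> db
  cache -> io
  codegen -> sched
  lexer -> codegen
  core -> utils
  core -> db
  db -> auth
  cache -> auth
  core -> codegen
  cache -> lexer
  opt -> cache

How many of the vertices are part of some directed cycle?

9

A vertex is on a directed cycle iff it belongs to a strongly connected component of size ≥ 2 (or has a self-loop).
The vertices on cycles are {db, opt, core, cache, lexer, sched, utils, parser, codegen} — 9 in total.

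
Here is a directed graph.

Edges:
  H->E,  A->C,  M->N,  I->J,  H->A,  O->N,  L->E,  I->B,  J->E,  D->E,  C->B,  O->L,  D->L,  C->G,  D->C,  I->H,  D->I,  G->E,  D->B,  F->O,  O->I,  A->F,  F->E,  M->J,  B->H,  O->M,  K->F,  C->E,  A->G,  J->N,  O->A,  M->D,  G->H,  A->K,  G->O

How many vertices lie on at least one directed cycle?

11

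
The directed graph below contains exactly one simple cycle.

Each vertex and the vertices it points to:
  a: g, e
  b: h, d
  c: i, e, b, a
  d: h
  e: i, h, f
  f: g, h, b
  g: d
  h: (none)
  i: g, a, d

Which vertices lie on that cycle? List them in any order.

DFS with gray/black marking from e:
e gray
  i gray
    g gray
      d gray
        h gray
        h black
      d black
    g black
    a gray
      a→g: g black — skip
      a→e: e is gray → back edge
Back edge closes the cycle e → i → a → e; its vertices are {a, e, i}.

a, e, i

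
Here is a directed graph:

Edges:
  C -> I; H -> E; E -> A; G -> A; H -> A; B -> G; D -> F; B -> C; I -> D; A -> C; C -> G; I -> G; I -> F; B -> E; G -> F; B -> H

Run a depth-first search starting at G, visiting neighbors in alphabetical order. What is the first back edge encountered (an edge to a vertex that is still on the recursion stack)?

C→G

DFS from G (visiting neighbors in alphabetical order); mark gray on enter, black on exit:
G gray
  A gray
    C gray
      C→G: G is gray → back edge
First back edge: C → G.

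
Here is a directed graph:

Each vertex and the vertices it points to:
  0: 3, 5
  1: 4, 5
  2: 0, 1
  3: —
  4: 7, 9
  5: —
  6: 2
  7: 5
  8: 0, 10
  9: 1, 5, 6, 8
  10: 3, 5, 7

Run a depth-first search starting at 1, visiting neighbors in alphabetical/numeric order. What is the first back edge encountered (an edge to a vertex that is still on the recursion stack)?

9->1

DFS from 1 (visiting neighbors in alphabetical/numeric order); mark gray on enter, black on exit:
1 gray
  4 gray
    7 gray
      5 gray
      5 black
    7 black
    9 gray
      9→1: 1 is gray → back edge
First back edge: 9 → 1.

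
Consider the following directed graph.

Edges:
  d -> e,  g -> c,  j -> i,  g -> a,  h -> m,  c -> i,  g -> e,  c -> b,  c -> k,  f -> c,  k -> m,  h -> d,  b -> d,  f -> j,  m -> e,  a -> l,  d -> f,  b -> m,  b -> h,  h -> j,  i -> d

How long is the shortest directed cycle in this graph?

For each vertex v, BFS finds the shortest path from v back to v.
The shortest such closed walk is c → i → d → f → c, length 4.

4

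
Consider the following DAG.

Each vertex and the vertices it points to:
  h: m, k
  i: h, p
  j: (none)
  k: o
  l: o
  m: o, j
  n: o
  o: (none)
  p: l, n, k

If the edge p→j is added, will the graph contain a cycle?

Adding p→j creates a cycle iff j can already reach p.
Explore from j: no path reaches p. The graph stays acyclic.

No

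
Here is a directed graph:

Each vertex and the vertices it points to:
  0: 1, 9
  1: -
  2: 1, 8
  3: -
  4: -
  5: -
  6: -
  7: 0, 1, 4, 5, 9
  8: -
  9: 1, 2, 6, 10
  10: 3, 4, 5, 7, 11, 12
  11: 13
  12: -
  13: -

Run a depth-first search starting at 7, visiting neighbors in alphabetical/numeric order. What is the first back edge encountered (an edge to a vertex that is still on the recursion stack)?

10->7

DFS from 7 (visiting neighbors in alphabetical/numeric order); mark gray on enter, black on exit:
7 gray
  0 gray
    1 gray
    1 black
    9 gray
      9→1: 1 black — skip
      2 gray
        2→1: 1 black — skip
        8 gray
        8 black
      2 black
      6 gray
      6 black
      10 gray
        3 gray
        3 black
        4 gray
        4 black
        5 gray
        5 black
        10→7: 7 is gray → back edge
First back edge: 10 → 7.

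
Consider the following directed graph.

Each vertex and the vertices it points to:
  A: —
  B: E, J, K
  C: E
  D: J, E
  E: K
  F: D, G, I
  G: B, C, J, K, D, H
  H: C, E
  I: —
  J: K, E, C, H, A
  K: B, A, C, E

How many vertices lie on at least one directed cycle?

A vertex is on a directed cycle iff it belongs to a strongly connected component of size ≥ 2 (or has a self-loop).
The vertices on cycles are {B, C, E, H, J, K} — 6 in total.

6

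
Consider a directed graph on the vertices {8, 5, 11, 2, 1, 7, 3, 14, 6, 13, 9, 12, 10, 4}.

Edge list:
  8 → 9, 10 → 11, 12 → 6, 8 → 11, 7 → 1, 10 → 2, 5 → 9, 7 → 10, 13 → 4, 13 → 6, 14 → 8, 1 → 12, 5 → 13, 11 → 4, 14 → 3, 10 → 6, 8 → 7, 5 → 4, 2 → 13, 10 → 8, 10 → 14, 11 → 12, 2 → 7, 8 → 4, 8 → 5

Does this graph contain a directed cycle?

Yes

DFS with white/gray/black marking, starting from 8:
8 gray
  7 gray
    1 gray
      12 gray
        6 gray
        6 black
      12 black
    1 black
    10 gray
      14 gray
        14→8: 8 is gray → back edge
Back edge found, so a cycle exists: 8 → 7 → 10 → 14 → 8.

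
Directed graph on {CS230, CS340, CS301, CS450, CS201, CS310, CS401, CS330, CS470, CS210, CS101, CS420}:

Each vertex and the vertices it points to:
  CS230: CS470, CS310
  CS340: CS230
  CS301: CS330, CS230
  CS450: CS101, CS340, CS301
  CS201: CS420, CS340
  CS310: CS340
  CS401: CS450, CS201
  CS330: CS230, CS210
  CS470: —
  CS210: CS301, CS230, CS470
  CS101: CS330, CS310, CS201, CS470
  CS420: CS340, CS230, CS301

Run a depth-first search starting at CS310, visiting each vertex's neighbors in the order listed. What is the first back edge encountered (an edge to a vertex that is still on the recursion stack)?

DFS from CS310 (visiting each vertex's neighbors in the order listed); mark gray on enter, black on exit:
CS310 gray
  CS340 gray
    CS230 gray
      CS470 gray
      CS470 black
      CS230→CS310: CS310 is gray → back edge
First back edge: CS230 → CS310.

CS230→CS310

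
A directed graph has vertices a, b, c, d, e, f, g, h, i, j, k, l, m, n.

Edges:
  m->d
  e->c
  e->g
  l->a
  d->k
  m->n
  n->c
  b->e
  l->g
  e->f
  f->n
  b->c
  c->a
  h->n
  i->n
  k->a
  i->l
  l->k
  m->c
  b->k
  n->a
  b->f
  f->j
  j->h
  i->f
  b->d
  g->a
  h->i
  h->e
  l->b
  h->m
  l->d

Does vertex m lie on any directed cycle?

m lies on a cycle iff there is a path from m back to itself.
Exploring from m, it never reaches itself; equivalently, its strongly connected component is a singleton.

No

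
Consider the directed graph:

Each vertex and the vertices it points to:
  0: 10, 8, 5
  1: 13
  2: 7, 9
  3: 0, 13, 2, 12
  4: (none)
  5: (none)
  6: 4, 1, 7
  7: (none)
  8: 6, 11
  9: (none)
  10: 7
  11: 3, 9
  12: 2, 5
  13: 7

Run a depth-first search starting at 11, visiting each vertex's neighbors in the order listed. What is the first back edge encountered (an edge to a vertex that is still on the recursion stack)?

DFS from 11 (visiting each vertex's neighbors in the order listed); mark gray on enter, black on exit:
11 gray
  3 gray
    0 gray
      10 gray
        7 gray
        7 black
      10 black
      8 gray
        6 gray
          4 gray
          4 black
          1 gray
            13 gray
              13→7: 7 black — skip
            13 black
          1 black
          6→7: 7 black — skip
        6 black
        8→11: 11 is gray → back edge
First back edge: 8 → 11.

8->11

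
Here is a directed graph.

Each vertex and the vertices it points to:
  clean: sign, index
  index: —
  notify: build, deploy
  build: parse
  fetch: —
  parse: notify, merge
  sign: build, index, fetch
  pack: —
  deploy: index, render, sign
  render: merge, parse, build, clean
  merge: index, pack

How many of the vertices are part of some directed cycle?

7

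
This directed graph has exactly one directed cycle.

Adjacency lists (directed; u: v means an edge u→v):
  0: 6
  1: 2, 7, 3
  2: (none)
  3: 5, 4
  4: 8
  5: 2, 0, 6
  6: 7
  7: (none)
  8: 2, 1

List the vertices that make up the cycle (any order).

1, 3, 4, 8

DFS with gray/black marking from 3:
3 gray
  5 gray
    2 gray
    2 black
    0 gray
      6 gray
        7 gray
        7 black
      6 black
    0 black
    5→6: 6 black — skip
  5 black
  4 gray
    8 gray
      8→2: 2 black — skip
      1 gray
        1→2: 2 black — skip
        1→7: 7 black — skip
        1→3: 3 is gray → back edge
Back edge closes the cycle 3 → 4 → 8 → 1 → 3; its vertices are {1, 3, 4, 8}.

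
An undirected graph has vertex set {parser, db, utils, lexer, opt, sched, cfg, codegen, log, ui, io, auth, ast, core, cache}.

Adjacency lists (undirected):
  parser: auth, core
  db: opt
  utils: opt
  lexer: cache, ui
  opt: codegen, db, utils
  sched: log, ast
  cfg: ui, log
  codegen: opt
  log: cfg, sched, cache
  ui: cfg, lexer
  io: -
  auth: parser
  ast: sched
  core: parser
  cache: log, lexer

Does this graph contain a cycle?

Yes

DFS, tracking each vertex's parent; an edge to a visited non-parent vertex closes a cycle.
Start from opt:
visit opt (parent –)
  visit codegen (parent opt)
    codegen–opt: parent, skip
  visit db (parent opt)
    db–opt: parent, skip
  visit utils (parent opt)
    utils–opt: parent, skip
visit parser (parent –)
  visit auth (parent parser)
    auth–parser: parent, skip
  visit core (parent parser)
    core–parser: parent, skip
visit lexer (parent –)
  visit cache (parent lexer)
    visit log (parent cache)
      visit cfg (parent log)
        visit ui (parent cfg)
          ui–cfg: parent, skip
          ui–lexer: lexer visited and ≠ parent → cycle
Cycle: lexer – cache – log – cfg – ui – lexer.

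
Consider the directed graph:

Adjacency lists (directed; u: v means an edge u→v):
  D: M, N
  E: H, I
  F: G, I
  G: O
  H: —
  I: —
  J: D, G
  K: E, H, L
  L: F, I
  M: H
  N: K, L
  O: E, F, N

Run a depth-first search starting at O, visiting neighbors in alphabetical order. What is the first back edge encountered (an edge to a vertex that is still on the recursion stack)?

DFS from O (visiting neighbors in alphabetical order); mark gray on enter, black on exit:
O gray
  E gray
    H gray
    H black
    I gray
    I black
  E black
  F gray
    G gray
      G→O: O is gray → back edge
First back edge: G → O.

G→O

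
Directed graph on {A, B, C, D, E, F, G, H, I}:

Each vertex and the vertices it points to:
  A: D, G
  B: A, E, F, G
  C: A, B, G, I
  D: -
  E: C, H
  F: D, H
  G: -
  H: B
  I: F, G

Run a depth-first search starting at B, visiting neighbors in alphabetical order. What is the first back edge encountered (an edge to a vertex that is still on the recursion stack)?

DFS from B (visiting neighbors in alphabetical order); mark gray on enter, black on exit:
B gray
  A gray
    D gray
    D black
    G gray
    G black
  A black
  E gray
    C gray
      C→A: A black — skip
      C→B: B is gray → back edge
First back edge: C → B.

C->B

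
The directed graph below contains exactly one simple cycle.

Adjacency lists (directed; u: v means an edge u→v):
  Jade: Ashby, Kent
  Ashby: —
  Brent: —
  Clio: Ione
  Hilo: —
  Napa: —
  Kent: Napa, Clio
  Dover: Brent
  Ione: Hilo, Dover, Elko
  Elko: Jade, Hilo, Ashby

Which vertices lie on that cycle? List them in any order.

DFS with gray/black marking from Ione:
Ione gray
  Hilo gray
  Hilo black
  Dover gray
    Brent gray
    Brent black
  Dover black
  Elko gray
    Jade gray
      Ashby gray
      Ashby black
      Kent gray
        Napa gray
        Napa black
        Clio gray
          Clio→Ione: Ione is gray → back edge
Back edge closes the cycle Ione → Elko → Jade → Kent → Clio → Ione; its vertices are {Clio, Elko, Ione, Jade, Kent}.

Clio, Elko, Ione, Jade, Kent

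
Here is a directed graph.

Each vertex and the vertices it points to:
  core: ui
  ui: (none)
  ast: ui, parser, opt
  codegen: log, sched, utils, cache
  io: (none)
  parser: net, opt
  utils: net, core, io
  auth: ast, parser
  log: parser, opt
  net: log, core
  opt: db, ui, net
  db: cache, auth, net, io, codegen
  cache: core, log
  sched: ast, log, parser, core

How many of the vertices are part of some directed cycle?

A vertex is on a directed cycle iff it belongs to a strongly connected component of size ≥ 2 (or has a self-loop).
The vertices on cycles are {db, ast, log, net, opt, auth, cache, sched, utils, parser, codegen} — 11 in total.

11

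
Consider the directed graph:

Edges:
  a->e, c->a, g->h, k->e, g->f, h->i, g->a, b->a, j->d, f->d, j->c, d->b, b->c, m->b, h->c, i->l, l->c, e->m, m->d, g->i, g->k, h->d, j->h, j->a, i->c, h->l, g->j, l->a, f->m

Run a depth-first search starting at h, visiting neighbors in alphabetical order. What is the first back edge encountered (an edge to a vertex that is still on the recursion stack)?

b→a

DFS from h (visiting neighbors in alphabetical order); mark gray on enter, black on exit:
h gray
  c gray
    a gray
      e gray
        m gray
          b gray
            b→a: a is gray → back edge
First back edge: b → a.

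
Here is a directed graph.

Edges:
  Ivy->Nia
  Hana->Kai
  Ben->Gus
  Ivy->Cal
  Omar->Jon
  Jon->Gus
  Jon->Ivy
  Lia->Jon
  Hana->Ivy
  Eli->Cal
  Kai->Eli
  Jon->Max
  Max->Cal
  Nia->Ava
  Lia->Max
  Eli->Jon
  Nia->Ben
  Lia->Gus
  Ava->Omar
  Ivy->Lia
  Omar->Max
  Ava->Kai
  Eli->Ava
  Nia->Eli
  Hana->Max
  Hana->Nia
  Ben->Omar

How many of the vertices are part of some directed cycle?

9

A vertex is on a directed cycle iff it belongs to a strongly connected component of size ≥ 2 (or has a self-loop).
The vertices on cycles are {Ava, Ben, Eli, Ivy, Jon, Kai, Lia, Nia, Omar} — 9 in total.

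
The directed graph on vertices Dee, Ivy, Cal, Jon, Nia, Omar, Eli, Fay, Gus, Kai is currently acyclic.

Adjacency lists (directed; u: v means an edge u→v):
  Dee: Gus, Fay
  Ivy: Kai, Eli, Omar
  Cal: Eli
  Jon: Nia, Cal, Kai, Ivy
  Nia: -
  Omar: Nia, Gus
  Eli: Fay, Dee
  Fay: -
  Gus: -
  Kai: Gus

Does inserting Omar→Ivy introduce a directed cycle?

Adding Omar→Ivy creates a cycle iff Ivy can already reach Omar.
Path from Ivy: Ivy → Omar.
So Ivy → … → Omar → Ivy is a cycle.

Yes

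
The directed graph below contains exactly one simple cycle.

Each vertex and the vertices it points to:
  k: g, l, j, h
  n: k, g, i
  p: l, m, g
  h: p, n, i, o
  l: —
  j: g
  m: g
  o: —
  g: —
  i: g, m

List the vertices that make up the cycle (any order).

h, k, n

DFS with gray/black marking from h:
h gray
  p gray
    l gray
    l black
    m gray
      g gray
      g black
    m black
    p→g: g black — skip
  p black
  n gray
    k gray
      k→g: g black — skip
      k→l: l black — skip
      j gray
        j→g: g black — skip
      j black
      k→h: h is gray → back edge
Back edge closes the cycle h → n → k → h; its vertices are {h, k, n}.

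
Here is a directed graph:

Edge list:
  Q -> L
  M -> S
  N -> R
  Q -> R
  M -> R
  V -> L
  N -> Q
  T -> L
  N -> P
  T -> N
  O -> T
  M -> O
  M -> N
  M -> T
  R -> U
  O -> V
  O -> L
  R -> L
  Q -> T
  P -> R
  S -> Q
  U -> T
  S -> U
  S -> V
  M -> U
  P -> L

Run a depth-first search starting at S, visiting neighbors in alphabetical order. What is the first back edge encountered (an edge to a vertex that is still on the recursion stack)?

P→R

DFS from S (visiting neighbors in alphabetical order); mark gray on enter, black on exit:
S gray
  Q gray
    L gray
    L black
    R gray
      R→L: L black — skip
      U gray
        T gray
          T→L: L black — skip
          N gray
            P gray
              P→L: L black — skip
              P→R: R is gray → back edge
First back edge: P → R.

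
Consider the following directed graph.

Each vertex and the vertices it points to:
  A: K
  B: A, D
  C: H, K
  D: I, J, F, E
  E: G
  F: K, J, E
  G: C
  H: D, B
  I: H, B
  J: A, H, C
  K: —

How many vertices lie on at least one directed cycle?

A vertex is on a directed cycle iff it belongs to a strongly connected component of size ≥ 2 (or has a self-loop).
The vertices on cycles are {B, C, D, E, F, G, H, I, J} — 9 in total.

9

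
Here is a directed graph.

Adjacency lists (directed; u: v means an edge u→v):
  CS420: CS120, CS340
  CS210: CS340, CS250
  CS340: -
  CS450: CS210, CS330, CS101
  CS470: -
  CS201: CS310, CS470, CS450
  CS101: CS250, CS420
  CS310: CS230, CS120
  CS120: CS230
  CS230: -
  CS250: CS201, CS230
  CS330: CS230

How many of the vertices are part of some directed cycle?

5

A vertex is on a directed cycle iff it belongs to a strongly connected component of size ≥ 2 (or has a self-loop).
The vertices on cycles are {CS101, CS201, CS210, CS250, CS450} — 5 in total.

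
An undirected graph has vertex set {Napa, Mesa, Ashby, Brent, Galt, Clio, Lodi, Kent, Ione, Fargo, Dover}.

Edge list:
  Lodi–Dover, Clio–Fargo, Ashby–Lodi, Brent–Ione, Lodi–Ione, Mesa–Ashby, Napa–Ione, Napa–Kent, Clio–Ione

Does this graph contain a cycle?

No

DFS, tracking each vertex's parent; an edge to a visited non-parent vertex closes a cycle.
Start from Kent:
visit Kent (parent –)
  visit Napa (parent Kent)
    visit Ione (parent Napa)
      Ione–Napa: parent, skip
      visit Brent (parent Ione)
        Brent–Ione: parent, skip
      visit Clio (parent Ione)
        visit Fargo (parent Clio)
          Fargo–Clio: parent, skip
        Clio–Ione: parent, skip
      visit Lodi (parent Ione)
        visit Dover (parent Lodi)
          Dover–Lodi: parent, skip
        Lodi–Ione: parent, skip
        visit Ashby (parent Lodi)
          visit Mesa (parent Ashby)
            Mesa–Ashby: parent, skip
          Ashby–Lodi: parent, skip
    Napa–Kent: parent, skip
visit Galt (parent –)
No non-parent visited neighbor found — the graph is a forest.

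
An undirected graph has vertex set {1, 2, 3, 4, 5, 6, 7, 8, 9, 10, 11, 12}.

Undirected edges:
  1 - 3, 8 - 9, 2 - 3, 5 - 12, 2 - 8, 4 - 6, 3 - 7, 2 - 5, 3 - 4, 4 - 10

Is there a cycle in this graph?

DFS, tracking each vertex's parent; an edge to a visited non-parent vertex closes a cycle.
Start from 11:
visit 11 (parent –)
visit 1 (parent –)
  visit 3 (parent 1)
    visit 4 (parent 3)
      4–3: parent, skip
      visit 6 (parent 4)
        6–4: parent, skip
      visit 10 (parent 4)
        10–4: parent, skip
    visit 7 (parent 3)
      7–3: parent, skip
    3–1: parent, skip
    visit 2 (parent 3)
      visit 8 (parent 2)
        visit 9 (parent 8)
          9–8: parent, skip
        8–2: parent, skip
      2–3: parent, skip
      visit 5 (parent 2)
        5–2: parent, skip
        visit 12 (parent 5)
          12–5: parent, skip
No non-parent visited neighbor found — the graph is a forest.

No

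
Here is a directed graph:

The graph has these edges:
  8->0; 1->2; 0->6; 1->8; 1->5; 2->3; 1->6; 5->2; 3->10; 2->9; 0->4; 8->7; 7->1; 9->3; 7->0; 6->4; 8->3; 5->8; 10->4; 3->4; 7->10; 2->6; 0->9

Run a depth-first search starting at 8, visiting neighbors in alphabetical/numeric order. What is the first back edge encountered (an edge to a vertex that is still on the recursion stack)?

DFS from 8 (visiting neighbors in alphabetical/numeric order); mark gray on enter, black on exit:
8 gray
  0 gray
    4 gray
    4 black
    6 gray
      6→4: 4 black — skip
    6 black
    9 gray
      3 gray
        3→4: 4 black — skip
        10 gray
          10→4: 4 black — skip
        10 black
      3 black
    9 black
  0 black
  8→3: 3 black — skip
  7 gray
    7→0: 0 black — skip
    1 gray
      2 gray
        2→3: 3 black — skip
        2→6: 6 black — skip
        2→9: 9 black — skip
      2 black
      5 gray
        5→2: 2 black — skip
        5→8: 8 is gray → back edge
First back edge: 5 → 8.

5→8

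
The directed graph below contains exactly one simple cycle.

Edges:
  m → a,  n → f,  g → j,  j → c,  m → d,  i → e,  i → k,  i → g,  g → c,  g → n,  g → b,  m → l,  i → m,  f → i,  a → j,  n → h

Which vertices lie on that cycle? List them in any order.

DFS with gray/black marking from i:
i gray
  g gray
    j gray
      c gray
      c black
    j black
    b gray
    b black
    n gray
      f gray
        f→i: i is gray → back edge
Back edge closes the cycle i → g → n → f → i; its vertices are {f, g, i, n}.

f, g, i, n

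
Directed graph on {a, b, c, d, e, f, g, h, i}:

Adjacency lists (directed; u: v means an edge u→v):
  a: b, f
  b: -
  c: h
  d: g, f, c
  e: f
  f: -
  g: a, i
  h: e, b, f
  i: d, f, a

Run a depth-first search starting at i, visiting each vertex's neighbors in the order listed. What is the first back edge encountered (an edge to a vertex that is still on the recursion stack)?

DFS from i (visiting each vertex's neighbors in the order listed); mark gray on enter, black on exit:
i gray
  d gray
    g gray
      a gray
        b gray
        b black
        f gray
        f black
      a black
      g→i: i is gray → back edge
First back edge: g → i.

g->i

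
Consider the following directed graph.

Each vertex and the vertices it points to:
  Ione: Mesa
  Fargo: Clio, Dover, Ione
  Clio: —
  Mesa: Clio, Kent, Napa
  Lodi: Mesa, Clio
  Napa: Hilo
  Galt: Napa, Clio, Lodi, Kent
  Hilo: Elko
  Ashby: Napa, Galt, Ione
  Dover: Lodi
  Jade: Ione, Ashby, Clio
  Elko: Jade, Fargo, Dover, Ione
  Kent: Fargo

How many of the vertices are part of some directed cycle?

12

A vertex is on a directed cycle iff it belongs to a strongly connected component of size ≥ 2 (or has a self-loop).
The vertices on cycles are {Elko, Galt, Hilo, Ione, Jade, Kent, Lodi, Mesa, Napa, Ashby, Dover, Fargo} — 12 in total.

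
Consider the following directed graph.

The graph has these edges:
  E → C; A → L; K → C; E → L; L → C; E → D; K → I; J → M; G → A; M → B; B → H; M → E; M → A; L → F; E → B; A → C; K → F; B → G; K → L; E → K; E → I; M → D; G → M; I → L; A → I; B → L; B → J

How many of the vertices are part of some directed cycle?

5

A vertex is on a directed cycle iff it belongs to a strongly connected component of size ≥ 2 (or has a self-loop).
The vertices on cycles are {B, E, G, J, M} — 5 in total.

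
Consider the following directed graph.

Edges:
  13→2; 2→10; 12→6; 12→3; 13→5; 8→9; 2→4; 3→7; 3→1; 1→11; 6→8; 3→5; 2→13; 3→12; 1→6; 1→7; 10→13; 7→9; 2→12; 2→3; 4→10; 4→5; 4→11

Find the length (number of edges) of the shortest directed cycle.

2

For each vertex v, BFS finds the shortest path from v back to v.
The shortest such closed walk is 2 → 13 → 2, length 2.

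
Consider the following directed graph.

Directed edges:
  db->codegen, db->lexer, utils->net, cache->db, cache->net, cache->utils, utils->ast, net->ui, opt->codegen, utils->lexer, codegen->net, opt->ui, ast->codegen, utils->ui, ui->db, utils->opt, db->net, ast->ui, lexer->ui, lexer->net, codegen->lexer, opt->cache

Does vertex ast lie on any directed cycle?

ast lies on a cycle iff there is a path from ast back to itself.
Exploring from ast, it never reaches itself; equivalently, its strongly connected component is a singleton.

No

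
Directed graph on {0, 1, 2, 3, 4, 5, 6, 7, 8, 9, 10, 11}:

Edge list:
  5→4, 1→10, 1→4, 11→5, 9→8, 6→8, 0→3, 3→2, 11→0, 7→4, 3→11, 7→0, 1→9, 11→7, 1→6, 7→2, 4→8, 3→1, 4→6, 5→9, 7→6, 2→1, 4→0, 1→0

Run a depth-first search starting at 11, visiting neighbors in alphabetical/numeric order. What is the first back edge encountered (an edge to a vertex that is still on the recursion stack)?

1->0

DFS from 11 (visiting neighbors in alphabetical/numeric order); mark gray on enter, black on exit:
11 gray
  0 gray
    3 gray
      1 gray
        1→0: 0 is gray → back edge
First back edge: 1 → 0.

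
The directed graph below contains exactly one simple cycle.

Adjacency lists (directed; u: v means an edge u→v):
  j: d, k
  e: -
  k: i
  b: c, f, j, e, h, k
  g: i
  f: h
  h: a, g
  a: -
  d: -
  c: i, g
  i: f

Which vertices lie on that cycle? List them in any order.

f, g, h, i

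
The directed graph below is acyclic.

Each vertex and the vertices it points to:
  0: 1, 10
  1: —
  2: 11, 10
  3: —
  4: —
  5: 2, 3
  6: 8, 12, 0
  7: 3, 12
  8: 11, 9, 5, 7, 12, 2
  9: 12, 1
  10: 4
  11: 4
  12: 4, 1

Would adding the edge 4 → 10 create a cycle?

Adding 4→10 creates a cycle iff 10 can already reach 4.
Path from 10: 10 → 4.
So 10 → … → 4 → 10 is a cycle.

Yes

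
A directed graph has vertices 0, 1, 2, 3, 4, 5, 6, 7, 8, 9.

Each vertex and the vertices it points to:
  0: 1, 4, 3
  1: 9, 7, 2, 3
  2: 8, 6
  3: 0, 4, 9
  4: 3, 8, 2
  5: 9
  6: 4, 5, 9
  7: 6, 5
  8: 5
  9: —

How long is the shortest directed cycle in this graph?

For each vertex v, BFS finds the shortest path from v back to v.
The shortest such closed walk is 0 → 3 → 0, length 2.

2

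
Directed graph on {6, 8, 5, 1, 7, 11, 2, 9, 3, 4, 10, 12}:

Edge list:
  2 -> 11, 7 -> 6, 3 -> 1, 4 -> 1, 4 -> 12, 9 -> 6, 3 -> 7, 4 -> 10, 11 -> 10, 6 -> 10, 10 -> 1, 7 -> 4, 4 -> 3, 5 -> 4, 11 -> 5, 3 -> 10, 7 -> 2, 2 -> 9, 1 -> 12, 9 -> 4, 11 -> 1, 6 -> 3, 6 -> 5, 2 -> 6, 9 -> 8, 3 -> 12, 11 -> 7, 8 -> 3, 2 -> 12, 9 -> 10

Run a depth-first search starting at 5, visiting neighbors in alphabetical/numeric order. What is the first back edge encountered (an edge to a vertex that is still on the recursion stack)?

6→3

DFS from 5 (visiting neighbors in alphabetical/numeric order); mark gray on enter, black on exit:
5 gray
  4 gray
    1 gray
      12 gray
      12 black
    1 black
    3 gray
      3→1: 1 black — skip
      7 gray
        2 gray
          6 gray
            6→3: 3 is gray → back edge
First back edge: 6 → 3.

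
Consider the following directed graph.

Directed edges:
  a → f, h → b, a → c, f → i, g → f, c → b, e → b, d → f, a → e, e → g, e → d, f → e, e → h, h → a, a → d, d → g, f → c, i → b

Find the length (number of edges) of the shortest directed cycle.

For each vertex v, BFS finds the shortest path from v back to v.
The shortest such closed walk is a → e → h → a, length 3.

3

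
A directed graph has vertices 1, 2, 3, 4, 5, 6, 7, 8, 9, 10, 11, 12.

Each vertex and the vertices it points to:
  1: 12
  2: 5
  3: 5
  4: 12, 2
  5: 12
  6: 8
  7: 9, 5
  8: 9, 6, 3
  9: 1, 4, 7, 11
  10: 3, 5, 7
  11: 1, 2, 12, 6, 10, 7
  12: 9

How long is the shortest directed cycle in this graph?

For each vertex v, BFS finds the shortest path from v back to v.
The shortest such closed walk is 8 → 6 → 8, length 2.

2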